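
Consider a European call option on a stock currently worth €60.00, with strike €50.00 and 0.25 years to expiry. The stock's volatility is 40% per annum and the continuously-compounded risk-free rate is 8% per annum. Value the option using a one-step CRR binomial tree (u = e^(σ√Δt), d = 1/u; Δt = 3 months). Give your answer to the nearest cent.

€11.42

CRR parameters: u = e^(σ√Δt) = e^(0.4·√0.25) = 1.2214, d = 1/u = 0.8187
Per-period rate: rΔt = 0.08·0.25 = 0.02, so R = e^0.02 = 1.0202
Risk-neutral probability p = (e^0.02 − 0.8187)/(1.2214 − 0.8187) = 0.2015/0.4027 = 0.5003
Terminal stock prices: S_u = 73.28, S_d = 49.12
Terminal payoffs (S − K): max(23.28, 0) = 23.28, max(-0.8762, 0) = 0
Node 0 (S = 60): V_0 = e^(−0.02)·[0.5003·23.2842 + 0.4997·0.0000] = 11.4192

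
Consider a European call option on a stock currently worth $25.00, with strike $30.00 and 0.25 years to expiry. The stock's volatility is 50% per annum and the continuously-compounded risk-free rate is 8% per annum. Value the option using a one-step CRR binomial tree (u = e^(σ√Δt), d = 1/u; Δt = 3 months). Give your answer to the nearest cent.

$0.98

CRR parameters: u = e^(σ√Δt) = e^(0.5·√0.25) = 1.2840, d = 1/u = 0.7788
Per-period rate: rΔt = 0.08·0.25 = 0.02, so R = e^0.02 = 1.0202
Risk-neutral probability p = (e^0.02 − 0.7788)/(1.2840 − 0.7788) = 0.2414/0.5052 = 0.4778
Terminal stock prices: S_u = 32.1, S_d = 19.47
Terminal payoffs (S − K): max(2.101, 0) = 2.101, max(-10.53, 0) = 0
Node 0 (S = 25): V_0 = e^(−0.02)·[0.4778·2.1006 + 0.5222·0.0000] = 0.9838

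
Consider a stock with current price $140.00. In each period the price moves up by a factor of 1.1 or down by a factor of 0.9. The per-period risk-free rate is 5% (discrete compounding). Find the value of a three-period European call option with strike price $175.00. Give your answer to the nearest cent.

$4.13

Risk-neutral probability p = (1 + 0.05 − 0.9)/(1.1 − 0.9) = 0.1500/0.2000 = 0.7500
Terminal stock prices: S_uuu = 186.3, S_uud = 152.5, S_udd = 124.7, S_ddd = 102.1
Terminal payoffs (S − K): max(11.34, 0) = 11.34, max(-22.54, 0) = 0, max(-50.26, 0) = 0, max(-72.94, 0) = 0
Node uu (S = 169.4): V_uu = 1/1.05·[0.7500·11.3400 + 0.2500·0.0000] = 8.1000
Node ud (S = 138.6): V_ud = 1/1.05·[0.7500·0.0000 + 0.2500·0.0000] = 0.0000
Node dd (S = 113.4): V_dd = 1/1.05·[0.7500·0.0000 + 0.2500·0.0000] = 0.0000
Node u (S = 154): V_u = 1/1.05·[0.7500·8.1000 + 0.2500·0.0000] = 5.7857
Node d (S = 126): V_d = 1/1.05·[0.7500·0.0000 + 0.2500·0.0000] = 0.0000
Node 0 (S = 140): V_0 = 1/1.05·[0.7500·5.7857 + 0.2500·0.0000] = 4.1327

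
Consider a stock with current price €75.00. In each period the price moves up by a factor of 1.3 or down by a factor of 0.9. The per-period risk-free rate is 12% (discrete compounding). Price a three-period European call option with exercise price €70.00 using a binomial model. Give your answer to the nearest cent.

Risk-neutral probability p = (1 + 0.12 − 0.9)/(1.3 − 0.9) = 0.2200/0.4000 = 0.5500
Terminal stock prices: S_uuu = 164.8, S_uud = 114.1, S_udd = 78.98, S_ddd = 54.68
Terminal payoffs (S − K): max(94.78, 0) = 94.78, max(44.08, 0) = 44.08, max(8.975, 0) = 8.975, max(-15.32, 0) = 0
Node uu (S = 126.8): V_uu = 1/1.12·[0.5500·94.7750 + 0.4500·44.0750] = 64.2500
Node ud (S = 87.75): V_ud = 1/1.12·[0.5500·44.0750 + 0.4500·8.9750] = 25.2500
Node dd (S = 60.75): V_dd = 1/1.12·[0.5500·8.9750 + 0.4500·0.0000] = 4.4074
Node u (S = 97.5): V_u = 1/1.12·[0.5500·64.2500 + 0.4500·25.2500] = 41.6964
Node d (S = 67.5): V_d = 1/1.12·[0.5500·25.2500 + 0.4500·4.4074] = 14.1704
Node 0 (S = 75): V_0 = 1/1.12·[0.5500·41.6964 + 0.4500·14.1704] = 26.1694

€26.17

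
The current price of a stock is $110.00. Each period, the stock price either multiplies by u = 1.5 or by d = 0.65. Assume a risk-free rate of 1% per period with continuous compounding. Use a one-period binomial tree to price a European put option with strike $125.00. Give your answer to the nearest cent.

Risk-neutral probability p = (e^0.01 − 0.65)/(1.5 − 0.65) = 0.3601/0.8500 = 0.4236
Terminal stock prices: S_u = 165, S_d = 71.5
Terminal payoffs (K − S): max(-40, 0) = 0, max(53.5, 0) = 53.5
Node 0 (S = 110): V_0 = e^(−0.01)·[0.4236·0.0000 + 0.5764·53.5000] = 30.5312

$30.53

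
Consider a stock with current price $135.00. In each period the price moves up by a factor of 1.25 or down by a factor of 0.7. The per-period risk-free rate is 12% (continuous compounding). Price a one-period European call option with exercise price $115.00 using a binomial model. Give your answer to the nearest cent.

Risk-neutral probability p = (e^0.12 − 0.7)/(1.25 − 0.7) = 0.4275/0.5500 = 0.7773
Terminal stock prices: S_u = 168.8, S_d = 94.5
Terminal payoffs (S − K): max(53.75, 0) = 53.75, max(-20.5, 0) = 0
Node 0 (S = 135): V_0 = e^(−0.12)·[0.7773·53.7500 + 0.2227·0.0000] = 37.0539

$37.05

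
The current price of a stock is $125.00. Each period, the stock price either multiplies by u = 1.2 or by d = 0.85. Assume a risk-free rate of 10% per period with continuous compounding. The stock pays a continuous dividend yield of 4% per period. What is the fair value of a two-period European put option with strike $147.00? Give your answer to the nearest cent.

$14.86

Per-period risk-free factor R = e^0.1 = 1.1052; dividend-adjusted growth = e^(0.1−0.04) = 1.0618.
Risk-neutral probability p = (1.0618 − 0.85)/(1.2 − 0.85) = 0.2118/0.3500 = 0.6052
Terminal stock prices: S_uu = 180, S_ud = 127.5, S_dd = 90.31
Terminal payoffs (K − S): max(-33, 0) = 0, max(19.5, 0) = 19.5, max(56.69, 0) = 56.69
Node u (S = 150): V_u = e^(−0.1)·[0.6052·0.0000 + 0.3948·19.5000] = 6.9651
Node d (S = 106.2): V_d = e^(−0.1)·[0.6052·19.5000 + 0.3948·56.6875] = 30.9272
Node 0 (S = 125): V_0 = e^(−0.1)·[0.6052·6.9651 + 0.3948·30.9272] = 14.8613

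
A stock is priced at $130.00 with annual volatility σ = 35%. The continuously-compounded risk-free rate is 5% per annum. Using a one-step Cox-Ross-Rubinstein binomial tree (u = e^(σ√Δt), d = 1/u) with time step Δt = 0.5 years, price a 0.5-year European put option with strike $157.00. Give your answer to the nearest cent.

CRR parameters: u = e^(σ√Δt) = e^(0.35·√0.5) = 1.2808, d = 1/u = 0.7808
Per-period rate: rΔt = 0.05·0.5 = 0.025, so R = e^0.025 = 1.0253
Risk-neutral probability p = (e^0.025 − 0.7808)/(1.2808 − 0.7808) = 0.2446/0.5000 = 0.4891
Terminal stock prices: S_u = 166.5, S_d = 101.5
Terminal payoffs (K − S): max(-9.504, 0) = 0, max(55.5, 0) = 55.5
Node 0 (S = 130): V_0 = e^(−0.025)·[0.4891·0.0000 + 0.5109·55.5012] = 27.6572

$27.66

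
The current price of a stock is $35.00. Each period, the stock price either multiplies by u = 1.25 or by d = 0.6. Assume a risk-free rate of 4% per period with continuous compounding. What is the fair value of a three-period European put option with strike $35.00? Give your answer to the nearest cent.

$5.27

Risk-neutral probability p = (e^0.04 − 0.6)/(1.25 − 0.6) = 0.4408/0.6500 = 0.6782
Terminal stock prices: S_uuu = 68.36, S_uud = 32.81, S_udd = 15.75, S_ddd = 7.56
Terminal payoffs (K − S): max(-33.36, 0) = 0, max(2.188, 0) = 2.188, max(19.25, 0) = 19.25, max(27.44, 0) = 27.44
Node uu (S = 54.69): V_uu = e^(−0.04)·[0.6782·0.0000 + 0.3218·2.1875] = 0.6764
Node ud (S = 26.25): V_ud = e^(−0.04)·[0.6782·2.1875 + 0.3218·19.2500] = 7.3776
Node dd (S = 12.6): V_dd = e^(−0.04)·[0.6782·19.2500 + 0.3218·27.4400] = 21.0276
Node u (S = 43.75): V_u = e^(−0.04)·[0.6782·0.6764 + 0.3218·7.3776] = 2.7220
Node d (S = 21): V_d = e^(−0.04)·[0.6782·7.3776 + 0.3218·21.0276] = 11.3091
Node 0 (S = 35): V_0 = e^(−0.04)·[0.6782·2.7220 + 0.3218·11.3091] = 5.2705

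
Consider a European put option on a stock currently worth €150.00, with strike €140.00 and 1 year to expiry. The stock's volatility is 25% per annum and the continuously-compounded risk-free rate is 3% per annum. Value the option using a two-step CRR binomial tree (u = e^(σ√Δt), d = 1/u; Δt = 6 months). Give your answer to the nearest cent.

€8.46

CRR parameters: u = e^(σ√Δt) = e^(0.25·√0.5) = 1.1934, d = 1/u = 0.8380
Per-period rate: rΔt = 0.03·0.5 = 0.015, so R = e^0.015 = 1.0151
Risk-neutral probability p = (e^0.015 − 0.8380)/(1.1934 − 0.8380) = 0.1771/0.3554 = 0.4984
Terminal stock prices: S_uu = 213.6, S_ud = 150, S_dd = 105.3
Terminal payoffs (K − S): max(-73.62, 0) = 0, max(-10, 0) = 0, max(34.67, 0) = 34.67
Node u (S = 179): V_u = e^(−0.015)·[0.4984·0.0000 + 0.5016·0.0000] = 0.0000
Node d (S = 125.7): V_d = e^(−0.015)·[0.4984·0.0000 + 0.5016·34.6717] = 17.1309
Node 0 (S = 150): V_0 = e^(−0.015)·[0.4984·0.0000 + 0.5016·17.1309] = 8.4642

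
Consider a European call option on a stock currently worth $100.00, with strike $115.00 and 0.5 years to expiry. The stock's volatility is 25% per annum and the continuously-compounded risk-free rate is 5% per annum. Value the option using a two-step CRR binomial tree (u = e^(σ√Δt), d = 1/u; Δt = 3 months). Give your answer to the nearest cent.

$3.52

CRR parameters: u = e^(σ√Δt) = e^(0.25·√0.25) = 1.1331, d = 1/u = 0.8825
Per-period rate: rΔt = 0.05·0.25 = 0.0125, so R = e^0.0125 = 1.0126
Risk-neutral probability p = (e^0.0125 − 0.8825)/(1.1331 − 0.8825) = 0.1301/0.2507 = 0.5190
Terminal stock prices: S_uu = 128.4, S_ud = 100, S_dd = 77.88
Terminal payoffs (S − K): max(13.4, 0) = 13.4, max(-15, 0) = 0, max(-37.12, 0) = 0
Node u (S = 113.3): V_u = e^(−0.0125)·[0.5190·13.4025 + 0.4810·0.0000] = 6.8692
Node d (S = 88.25): V_d = e^(−0.0125)·[0.5190·0.0000 + 0.4810·0.0000] = 0.0000
Node 0 (S = 100): V_0 = e^(−0.0125)·[0.5190·6.8692 + 0.4810·0.0000] = 3.5206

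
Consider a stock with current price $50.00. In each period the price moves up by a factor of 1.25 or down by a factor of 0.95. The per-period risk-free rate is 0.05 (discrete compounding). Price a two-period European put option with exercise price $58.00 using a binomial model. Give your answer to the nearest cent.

Risk-neutral probability p = (1 + 0.05 − 0.95)/(1.25 − 0.95) = 0.1000/0.3000 = 0.3333
Terminal stock prices: S_uu = 78.12, S_ud = 59.38, S_dd = 45.12
Terminal payoffs (K − S): max(-20.12, 0) = 0, max(-1.375, 0) = 0, max(12.88, 0) = 12.88
Node u (S = 62.5): V_u = 1/1.05·[0.3333·0.0000 + 0.6667·0.0000] = 0.0000
Node d (S = 47.5): V_d = 1/1.05·[0.3333·0.0000 + 0.6667·12.8750] = 8.1746
Node 0 (S = 50): V_0 = 1/1.05·[0.3333·0.0000 + 0.6667·8.1746] = 5.1902

$5.19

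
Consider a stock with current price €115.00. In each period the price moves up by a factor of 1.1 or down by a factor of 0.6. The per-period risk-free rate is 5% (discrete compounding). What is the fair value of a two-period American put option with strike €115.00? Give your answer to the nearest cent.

€7.57

Risk-neutral probability p = (1 + 0.05 − 0.6)/(1.1 − 0.6) = 0.4500/0.5000 = 0.9000
Terminal stock prices: S_uu = 139.2, S_ud = 75.9, S_dd = 41.4
Terminal payoffs (K − S): max(-24.15, 0) = 0, max(39.1, 0) = 39.1, max(73.6, 0) = 73.6
Node u (S = 126.5): continuation = 1/1.05·[0.9000·0.0000 + 0.1000·39.1000] = 3.7238; exercise value = 0.0000 ≤ continuation, so V_u = 3.7238
Node d (S = 69): continuation = 1/1.05·[0.9000·39.1000 + 0.1000·73.6000] = 40.5238; exercise value = 46.0000 > continuation, so V_d = 46.0000 (exercise)
Node 0 (S = 115): continuation = 1/1.05·[0.9000·3.7238 + 0.1000·46.0000] = 7.5728; exercise value = 0.0000 ≤ continuation, so V_0 = 7.5728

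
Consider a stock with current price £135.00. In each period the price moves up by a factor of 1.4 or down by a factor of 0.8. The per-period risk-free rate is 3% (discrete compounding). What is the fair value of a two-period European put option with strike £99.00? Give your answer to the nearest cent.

Risk-neutral probability p = (1 + 0.03 − 0.8)/(1.4 − 0.8) = 0.2300/0.6000 = 0.3833
Terminal stock prices: S_uu = 264.6, S_ud = 151.2, S_dd = 86.4
Terminal payoffs (K − S): max(-165.6, 0) = 0, max(-52.2, 0) = 0, max(12.6, 0) = 12.6
Node u (S = 189): V_u = 1/1.03·[0.3833·0.0000 + 0.6167·0.0000] = 0.0000
Node d (S = 108): V_d = 1/1.03·[0.3833·0.0000 + 0.6167·12.6000] = 7.5437
Node 0 (S = 135): V_0 = 1/1.03·[0.3833·0.0000 + 0.6167·7.5437] = 4.5164

£4.52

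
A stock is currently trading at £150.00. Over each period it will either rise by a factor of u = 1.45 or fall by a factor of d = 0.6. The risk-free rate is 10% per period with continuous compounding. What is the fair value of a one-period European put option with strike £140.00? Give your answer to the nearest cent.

£18.35

Risk-neutral probability p = (e^0.1 − 0.6)/(1.45 − 0.6) = 0.5052/0.8500 = 0.5943
Terminal stock prices: S_u = 217.5, S_d = 90
Terminal payoffs (K − S): max(-77.5, 0) = 0, max(50, 0) = 50
Node 0 (S = 150): V_0 = e^(−0.1)·[0.5943·0.0000 + 0.4057·50.0000] = 18.3538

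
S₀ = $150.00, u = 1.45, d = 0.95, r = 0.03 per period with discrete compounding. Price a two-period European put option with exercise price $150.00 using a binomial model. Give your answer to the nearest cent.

$9.73

Risk-neutral probability p = (1 + 0.03 − 0.95)/(1.45 − 0.95) = 0.0800/0.5000 = 0.1600
Terminal stock prices: S_uu = 315.4, S_ud = 206.6, S_dd = 135.4
Terminal payoffs (K − S): max(-165.4, 0) = 0, max(-56.62, 0) = 0, max(14.62, 0) = 14.62
Node u (S = 217.5): V_u = 1/1.03·[0.1600·0.0000 + 0.8400·0.0000] = 0.0000
Node d (S = 142.5): V_d = 1/1.03·[0.1600·0.0000 + 0.8400·14.6250] = 11.9272
Node 0 (S = 150): V_0 = 1/1.03·[0.1600·0.0000 + 0.8400·11.9272] = 9.7270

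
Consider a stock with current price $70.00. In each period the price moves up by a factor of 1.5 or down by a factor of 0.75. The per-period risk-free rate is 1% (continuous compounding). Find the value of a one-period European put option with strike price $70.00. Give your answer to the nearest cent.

Risk-neutral probability p = (e^0.01 − 0.75)/(1.5 − 0.75) = 0.2601/0.7500 = 0.3467
Terminal stock prices: S_u = 105, S_d = 52.5
Terminal payoffs (K − S): max(-35, 0) = 0, max(17.5, 0) = 17.5
Node 0 (S = 70): V_0 = e^(−0.01)·[0.3467·0.0000 + 0.6533·17.5000] = 11.3184

$11.32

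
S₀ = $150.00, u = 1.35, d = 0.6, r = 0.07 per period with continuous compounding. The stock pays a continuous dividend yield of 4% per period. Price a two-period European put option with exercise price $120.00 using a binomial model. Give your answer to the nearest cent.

$10.42

Per-period risk-free factor R = e^0.07 = 1.0725; dividend-adjusted growth = e^(0.07−0.04) = 1.0305.
Risk-neutral probability p = (1.0305 − 0.6)/(1.35 − 0.6) = 0.4305/0.7500 = 0.5739
Terminal stock prices: S_uu = 273.4, S_ud = 121.5, S_dd = 54
Terminal payoffs (K − S): max(-153.4, 0) = 0, max(-1.5, 0) = 0, max(66, 0) = 66
Node u (S = 202.5): V_u = e^(−0.07)·[0.5739·0.0000 + 0.4261·0.0000] = 0.0000
Node d (S = 90): V_d = e^(−0.07)·[0.5739·0.0000 + 0.4261·66.0000] = 26.2189
Node 0 (S = 150): V_0 = e^(−0.07)·[0.5739·0.0000 + 0.4261·26.2189] = 10.4156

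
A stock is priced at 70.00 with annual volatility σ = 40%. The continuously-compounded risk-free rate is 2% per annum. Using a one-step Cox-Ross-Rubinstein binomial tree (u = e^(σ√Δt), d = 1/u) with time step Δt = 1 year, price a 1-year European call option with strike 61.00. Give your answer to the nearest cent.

CRR parameters: u = e^(σ√Δt) = e^(0.4·√1) = 1.4918, d = 1/u = 0.6703
Per-period rate: rΔt = 0.02·1 = 0.02, so R = e^0.02 = 1.0202
Risk-neutral probability p = (e^0.02 − 0.6703)/(1.4918 − 0.6703) = 0.3499/0.8215 = 0.4259
Terminal stock prices: S_u = 104.4, S_d = 46.92
Terminal payoffs (S − K): max(43.43, 0) = 43.43, max(-14.08, 0) = 0
Node 0 (S = 70): V_0 = e^(−0.02)·[0.4259·43.4277 + 0.5741·0.0000] = 18.1298

18.13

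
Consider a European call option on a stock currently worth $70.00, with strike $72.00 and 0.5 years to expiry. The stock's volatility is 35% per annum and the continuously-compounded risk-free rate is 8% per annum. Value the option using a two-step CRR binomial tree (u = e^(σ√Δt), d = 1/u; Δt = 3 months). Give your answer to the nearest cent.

CRR parameters: u = e^(σ√Δt) = e^(0.35·√0.25) = 1.1912, d = 1/u = 0.8395
Per-period rate: rΔt = 0.08·0.25 = 0.02, so R = e^0.02 = 1.0202
Risk-neutral probability p = (e^0.02 − 0.8395)/(1.1912 − 0.8395) = 0.1807/0.3518 = 0.5138
Terminal stock prices: S_uu = 99.33, S_ud = 70, S_dd = 49.33
Terminal payoffs (S − K): max(27.33, 0) = 27.33, max(-2, 0) = 0, max(-22.67, 0) = 0
Node u (S = 83.39): V_u = e^(−0.02)·[0.5138·27.3347 + 0.4862·0.0000] = 13.7661
Node d (S = 58.76): V_d = e^(−0.02)·[0.5138·0.0000 + 0.4862·0.0000] = 0.0000
Node 0 (S = 70): V_0 = e^(−0.02)·[0.5138·13.7661 + 0.4862·0.0000] = 6.9328

$6.93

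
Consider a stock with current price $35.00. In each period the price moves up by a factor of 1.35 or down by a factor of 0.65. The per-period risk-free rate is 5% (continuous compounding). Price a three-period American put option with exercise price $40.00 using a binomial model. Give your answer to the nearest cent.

Risk-neutral probability p = (e^0.05 − 0.65)/(1.35 − 0.65) = 0.4013/0.7000 = 0.5732
Terminal stock prices: S_uuu = 86.11, S_uud = 41.46, S_udd = 19.96, S_ddd = 9.612
Terminal payoffs (K − S): max(-46.11, 0) = 0, max(-1.462, 0) = 0, max(20.04, 0) = 20.04, max(30.39, 0) = 30.39
Node uu (S = 63.79): continuation = e^(−0.05)·[0.5732·0.0000 + 0.4268·0.0000] = 0.0000; exercise value = 0.0000 ≤ continuation, so V_uu = 0.0000
Node ud (S = 30.71): continuation = e^(−0.05)·[0.5732·0.0000 + 0.4268·20.0369] = 8.1338; exercise value = 9.2875 > continuation, so V_ud = 9.2875 (exercise)
Node dd (S = 14.79): continuation = e^(−0.05)·[0.5732·20.0369 + 0.4268·30.3881] = 23.2617; exercise value = 25.2125 > continuation, so V_dd = 25.2125 (exercise)
Node u (S = 47.25): continuation = e^(−0.05)·[0.5732·0.0000 + 0.4268·9.2875] = 3.7702; exercise value = 0.0000 ≤ continuation, so V_u = 3.7702
Node d (S = 22.75): continuation = e^(−0.05)·[0.5732·9.2875 + 0.4268·25.2125] = 15.2992; exercise value = 17.2500 > continuation, so V_d = 17.2500 (exercise)
Node 0 (S = 35): continuation = e^(−0.05)·[0.5732·3.7702 + 0.4268·17.2500] = 9.0583; exercise value = 5.0000 ≤ continuation, so V_0 = 9.0583

$9.06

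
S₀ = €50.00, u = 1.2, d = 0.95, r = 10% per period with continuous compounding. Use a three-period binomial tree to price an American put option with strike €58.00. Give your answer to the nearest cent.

€8.00

Risk-neutral probability p = (e^0.1 − 0.95)/(1.2 − 0.95) = 0.1552/0.2500 = 0.6207
Terminal stock prices: S_uuu = 86.4, S_uud = 68.4, S_udd = 54.15, S_ddd = 42.87
Terminal payoffs (K − S): max(-28.4, 0) = 0, max(-10.4, 0) = 0, max(3.85, 0) = 3.85, max(15.13, 0) = 15.13
Node uu (S = 72): continuation = e^(−0.1)·[0.6207·0.0000 + 0.3793·0.0000] = 0.0000; exercise value = 0.0000 ≤ continuation, so V_uu = 0.0000
Node ud (S = 57): continuation = e^(−0.1)·[0.6207·0.0000 + 0.3793·3.8500] = 1.3214; exercise value = 1.0000 ≤ continuation, so V_ud = 1.3214
Node dd (S = 45.12): continuation = e^(−0.1)·[0.6207·3.8500 + 0.3793·15.1313] = 7.3556; exercise value = 12.8750 > continuation, so V_dd = 12.8750 (exercise)
Node u (S = 60): continuation = e^(−0.1)·[0.6207·0.0000 + 0.3793·1.3214] = 0.4535; exercise value = 0.0000 ≤ continuation, so V_u = 0.4535
Node d (S = 47.5): continuation = e^(−0.1)·[0.6207·1.3214 + 0.3793·12.8750] = 5.1611; exercise value = 10.5000 > continuation, so V_d = 10.5000 (exercise)
Node 0 (S = 50): continuation = e^(−0.1)·[0.6207·0.4535 + 0.3793·10.5000] = 3.8585; exercise value = 8.0000 > continuation, so V_0 = 8.0000 (exercise)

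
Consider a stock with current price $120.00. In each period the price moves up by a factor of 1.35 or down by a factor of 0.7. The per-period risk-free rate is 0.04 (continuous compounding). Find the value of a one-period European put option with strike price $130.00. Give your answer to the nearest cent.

$21.02

Risk-neutral probability p = (e^0.04 − 0.7)/(1.35 − 0.7) = 0.3408/0.6500 = 0.5243
Terminal stock prices: S_u = 162, S_d = 84
Terminal payoffs (K − S): max(-32, 0) = 0, max(46, 0) = 46
Node 0 (S = 120): V_0 = e^(−0.04)·[0.5243·0.0000 + 0.4757·46.0000] = 21.0231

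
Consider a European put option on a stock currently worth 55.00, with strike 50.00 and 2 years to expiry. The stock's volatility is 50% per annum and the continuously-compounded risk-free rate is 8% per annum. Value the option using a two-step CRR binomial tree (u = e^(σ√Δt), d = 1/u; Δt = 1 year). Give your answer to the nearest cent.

CRR parameters: u = e^(σ√Δt) = e^(0.5·√1) = 1.6487, d = 1/u = 0.6065
Per-period rate: rΔt = 0.08·1 = 0.08, so R = e^0.08 = 1.0833
Risk-neutral probability p = (e^0.08 − 0.6065)/(1.6487 − 0.6065) = 0.4768/1.0422 = 0.4575
Terminal stock prices: S_uu = 149.5, S_ud = 55, S_dd = 20.23
Terminal payoffs (K − S): max(-99.51, 0) = 0, max(-5, 0) = 0, max(29.77, 0) = 29.77
Node u (S = 90.68): V_u = e^(−0.08)·[0.4575·0.0000 + 0.5425·0.0000] = 0.0000
Node d (S = 33.36): V_d = e^(−0.08)·[0.4575·0.0000 + 0.5425·29.7666] = 14.9081
Node 0 (S = 55): V_0 = e^(−0.08)·[0.4575·0.0000 + 0.5425·14.9081] = 7.4664

7.47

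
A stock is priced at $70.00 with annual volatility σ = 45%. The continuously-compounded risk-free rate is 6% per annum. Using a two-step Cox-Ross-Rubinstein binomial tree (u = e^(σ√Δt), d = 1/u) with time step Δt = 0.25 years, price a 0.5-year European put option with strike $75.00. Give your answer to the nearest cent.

CRR parameters: u = e^(σ√Δt) = e^(0.45·√0.25) = 1.2523, d = 1/u = 0.7985
Per-period rate: rΔt = 0.06·0.25 = 0.015, so R = e^0.015 = 1.0151
Risk-neutral probability p = (e^0.015 − 0.7985)/(1.2523 − 0.7985) = 0.2166/0.4538 = 0.4773
Terminal stock prices: S_uu = 109.8, S_ud = 70, S_dd = 44.63
Terminal payoffs (K − S): max(-34.78, 0) = 0, max(5, 0) = 5, max(30.37, 0) = 30.37
Node u (S = 87.66): V_u = e^(−0.015)·[0.4773·0.0000 + 0.5227·5.0000] = 2.5746
Node d (S = 55.9): V_d = e^(−0.015)·[0.4773·5.0000 + 0.5227·30.3660] = 17.9873
Node 0 (S = 70): V_0 = e^(−0.015)·[0.4773·2.5746 + 0.5227·17.9873] = 10.4727

$10.47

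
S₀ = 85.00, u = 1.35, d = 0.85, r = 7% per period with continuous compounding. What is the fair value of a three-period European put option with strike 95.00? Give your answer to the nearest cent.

Risk-neutral probability p = (e^0.07 − 0.85)/(1.35 − 0.85) = 0.2225/0.5000 = 0.4450
Terminal stock prices: S_uuu = 209.1, S_uud = 131.7, S_udd = 82.91, S_ddd = 52.2
Terminal payoffs (K − S): max(-114.1, 0) = 0, max(-36.68, 0) = 0, max(12.09, 0) = 12.09, max(42.8, 0) = 42.8
Node uu (S = 154.9): V_uu = e^(−0.07)·[0.4450·0.0000 + 0.5550·0.0000] = 0.0000
Node ud (S = 97.54): V_ud = e^(−0.07)·[0.4450·0.0000 + 0.5550·12.0931] = 6.2577
Node dd (S = 61.41): V_dd = e^(−0.07)·[0.4450·12.0931 + 0.5550·42.7994] = 27.1649
Node u (S = 114.8): V_u = e^(−0.07)·[0.4450·0.0000 + 0.5550·6.2577] = 3.2382
Node d (S = 72.25): V_d = e^(−0.07)·[0.4450·6.2577 + 0.5550·27.1649] = 16.6534
Node 0 (S = 85): V_0 = e^(−0.07)·[0.4450·3.2382 + 0.5550·16.6534] = 9.9611

9.96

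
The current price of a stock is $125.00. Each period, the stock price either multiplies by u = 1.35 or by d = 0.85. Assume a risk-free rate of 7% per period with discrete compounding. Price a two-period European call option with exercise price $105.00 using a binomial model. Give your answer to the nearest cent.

$37.31

Risk-neutral probability p = (1 + 0.07 − 0.85)/(1.35 − 0.85) = 0.2200/0.5000 = 0.4400
Terminal stock prices: S_uu = 227.8, S_ud = 143.4, S_dd = 90.31
Terminal payoffs (S − K): max(122.8, 0) = 122.8, max(38.44, 0) = 38.44, max(-14.69, 0) = 0
Node u (S = 168.8): V_u = 1/1.07·[0.4400·122.8125 + 0.5600·38.4375] = 70.6192
Node d (S = 106.2): V_d = 1/1.07·[0.4400·38.4375 + 0.5600·0.0000] = 15.8061
Node 0 (S = 125): V_0 = 1/1.07·[0.4400·70.6192 + 0.5600·15.8061] = 37.3120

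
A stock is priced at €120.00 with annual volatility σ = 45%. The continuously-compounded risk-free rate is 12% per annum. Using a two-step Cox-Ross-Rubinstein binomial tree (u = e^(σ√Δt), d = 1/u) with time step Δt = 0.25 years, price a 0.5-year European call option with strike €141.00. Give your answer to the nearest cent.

€11.61

CRR parameters: u = e^(σ√Δt) = e^(0.45·√0.25) = 1.2523, d = 1/u = 0.7985
Per-period rate: rΔt = 0.12·0.25 = 0.03, so R = e^0.03 = 1.0305
Risk-neutral probability p = (e^0.03 − 0.7985)/(1.2523 − 0.7985) = 0.2319/0.4538 = 0.5111
Terminal stock prices: S_uu = 188.2, S_ud = 120, S_dd = 76.52
Terminal payoffs (S − K): max(47.2, 0) = 47.2, max(-21, 0) = 0, max(-64.48, 0) = 0
Node u (S = 150.3): V_u = e^(−0.03)·[0.5111·47.1975 + 0.4889·0.0000] = 23.4095
Node d (S = 95.82): V_d = e^(−0.03)·[0.5111·0.0000 + 0.4889·0.0000] = 0.0000
Node 0 (S = 120): V_0 = e^(−0.03)·[0.5111·23.4095 + 0.4889·0.0000] = 11.6109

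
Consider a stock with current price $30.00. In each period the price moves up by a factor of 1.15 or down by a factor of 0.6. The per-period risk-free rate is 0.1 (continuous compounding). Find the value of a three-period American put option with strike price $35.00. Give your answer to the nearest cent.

Risk-neutral probability p = (e^0.1 − 0.6)/(1.15 − 0.6) = 0.5052/0.5500 = 0.9185
Terminal stock prices: S_uuu = 45.63, S_uud = 23.8, S_udd = 12.42, S_ddd = 6.48
Terminal payoffs (K − S): max(-10.63, 0) = 0, max(11.2, 0) = 11.2, max(22.58, 0) = 22.58, max(28.52, 0) = 28.52
Node uu (S = 39.67): continuation = e^(−0.1)·[0.9185·0.0000 + 0.0815·11.1950] = 0.8256; exercise value = 0.0000 ≤ continuation, so V_uu = 0.8256
Node ud (S = 20.7): continuation = e^(−0.1)·[0.9185·11.1950 + 0.0815·22.5800] = 10.9693; exercise value = 14.3000 > continuation, so V_ud = 14.3000 (exercise)
Node dd (S = 10.8): continuation = e^(−0.1)·[0.9185·22.5800 + 0.0815·28.5200] = 20.8693; exercise value = 24.2000 > continuation, so V_dd = 24.2000 (exercise)
Node u (S = 34.5): continuation = e^(−0.1)·[0.9185·0.8256 + 0.0815·14.3000] = 1.7408; exercise value = 0.5000 ≤ continuation, so V_u = 1.7408
Node d (S = 18): continuation = e^(−0.1)·[0.9185·14.3000 + 0.0815·24.2000] = 13.6693; exercise value = 17.0000 > continuation, so V_d = 17.0000 (exercise)
Node 0 (S = 30): continuation = e^(−0.1)·[0.9185·1.7408 + 0.0815·17.0000] = 2.7005; exercise value = 5.0000 > continuation, so V_0 = 5.0000 (exercise)

$5.00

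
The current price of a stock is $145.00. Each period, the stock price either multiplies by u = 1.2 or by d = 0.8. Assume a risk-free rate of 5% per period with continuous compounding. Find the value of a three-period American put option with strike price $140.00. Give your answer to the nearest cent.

$10.63

Risk-neutral probability p = (e^0.05 − 0.8)/(1.2 − 0.8) = 0.2513/0.4000 = 0.6282
Terminal stock prices: S_uuu = 250.6, S_uud = 167, S_udd = 111.4, S_ddd = 74.24
Terminal payoffs (K − S): max(-110.6, 0) = 0, max(-27.04, 0) = 0, max(28.64, 0) = 28.64, max(65.76, 0) = 65.76
Node uu (S = 208.8): continuation = e^(−0.05)·[0.6282·0.0000 + 0.3718·0.0000] = 0.0000; exercise value = 0.0000 ≤ continuation, so V_uu = 0.0000
Node ud (S = 139.2): continuation = e^(−0.05)·[0.6282·0.0000 + 0.3718·28.6400] = 10.1296; exercise value = 0.8000 ≤ continuation, so V_ud = 10.1296
Node dd (S = 92.8): continuation = e^(−0.05)·[0.6282·28.6400 + 0.3718·65.7600] = 40.3721; exercise value = 47.2000 > continuation, so V_dd = 47.2000 (exercise)
Node u (S = 174): continuation = e^(−0.05)·[0.6282·0.0000 + 0.3718·10.1296] = 3.5827; exercise value = 0.0000 ≤ continuation, so V_u = 3.5827
Node d (S = 116): continuation = e^(−0.05)·[0.6282·10.1296 + 0.3718·47.2000] = 22.7470; exercise value = 24.0000 > continuation, so V_d = 24.0000 (exercise)
Node 0 (S = 145): continuation = e^(−0.05)·[0.6282·3.5827 + 0.3718·24.0000] = 10.6293; exercise value = 0.0000 ≤ continuation, so V_0 = 10.6293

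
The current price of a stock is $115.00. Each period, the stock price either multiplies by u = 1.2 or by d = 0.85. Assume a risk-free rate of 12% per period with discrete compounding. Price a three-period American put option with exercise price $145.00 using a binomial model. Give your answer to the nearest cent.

$30.00

Risk-neutral probability p = (1 + 0.12 − 0.85)/(1.2 − 0.85) = 0.2700/0.3500 = 0.7714
Terminal stock prices: S_uuu = 198.7, S_uud = 140.8, S_udd = 99.7, S_ddd = 70.62
Terminal payoffs (K − S): max(-53.72, 0) = 0, max(4.24, 0) = 4.24, max(45.3, 0) = 45.3, max(74.38, 0) = 74.38
Node uu (S = 165.6): continuation = 1/1.12·[0.7714·0.0000 + 0.2286·4.2400] = 0.8653; exercise value = 0.0000 ≤ continuation, so V_uu = 0.8653
Node ud (S = 117.3): continuation = 1/1.12·[0.7714·4.2400 + 0.2286·45.2950] = 12.1643; exercise value = 27.7000 > continuation, so V_ud = 27.7000 (exercise)
Node dd (S = 83.09): continuation = 1/1.12·[0.7714·45.2950 + 0.2286·74.3756] = 46.3768; exercise value = 61.9125 > continuation, so V_dd = 61.9125 (exercise)
Node u (S = 138): continuation = 1/1.12·[0.7714·0.8653 + 0.2286·27.7000] = 6.2491; exercise value = 7.0000 > continuation, so V_u = 7.0000 (exercise)
Node d (S = 97.75): continuation = 1/1.12·[0.7714·27.7000 + 0.2286·61.9125] = 31.7143; exercise value = 47.2500 > continuation, so V_d = 47.2500 (exercise)
Node 0 (S = 115): continuation = 1/1.12·[0.7714·7.0000 + 0.2286·47.2500] = 14.4643; exercise value = 30.0000 > continuation, so V_0 = 30.0000 (exercise)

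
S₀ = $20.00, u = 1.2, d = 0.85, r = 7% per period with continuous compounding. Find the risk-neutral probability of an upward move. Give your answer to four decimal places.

p = 0.6357

Risk-neutral probability p = (e^0.07 − 0.85)/(1.2 − 0.85) = 0.2225/0.3500 = 0.6357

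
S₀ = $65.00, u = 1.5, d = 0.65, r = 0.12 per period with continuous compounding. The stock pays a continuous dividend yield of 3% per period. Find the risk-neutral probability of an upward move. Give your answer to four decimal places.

p = 0.5226

Per-period risk-free factor R = e^0.12 = 1.1275; dividend-adjusted growth = e^(0.12−0.03) = 1.0942.
Risk-neutral probability p = (1.0942 − 0.65)/(1.5 − 0.65) = 0.4442/0.8500 = 0.5226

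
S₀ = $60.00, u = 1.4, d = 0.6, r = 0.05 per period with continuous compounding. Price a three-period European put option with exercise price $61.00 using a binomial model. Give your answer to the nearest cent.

Risk-neutral probability p = (e^0.05 − 0.6)/(1.4 − 0.6) = 0.4513/0.8000 = 0.5641
Terminal stock prices: S_uuu = 164.6, S_uud = 70.56, S_udd = 30.24, S_ddd = 12.96
Terminal payoffs (K − S): max(-103.6, 0) = 0, max(-9.56, 0) = 0, max(30.76, 0) = 30.76, max(48.04, 0) = 48.04
Node uu (S = 117.6): V_uu = e^(−0.05)·[0.5641·0.0000 + 0.4359·0.0000] = 0.0000
Node ud (S = 50.4): V_ud = e^(−0.05)·[0.5641·0.0000 + 0.4359·30.7600] = 12.7547
Node dd (S = 21.6): V_dd = e^(−0.05)·[0.5641·30.7600 + 0.4359·48.0400] = 36.4250
Node u (S = 84): V_u = e^(−0.05)·[0.5641·0.0000 + 0.4359·12.7547] = 5.2887
Node d (S = 36): V_d = e^(−0.05)·[0.5641·12.7547 + 0.4359·36.4250] = 21.9476
Node 0 (S = 60): V_0 = e^(−0.05)·[0.5641·5.2887 + 0.4359·21.9476] = 11.9384

$11.94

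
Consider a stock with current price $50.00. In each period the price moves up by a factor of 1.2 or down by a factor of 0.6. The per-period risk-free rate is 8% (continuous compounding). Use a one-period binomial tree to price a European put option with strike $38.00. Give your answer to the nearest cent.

Risk-neutral probability p = (e^0.08 − 0.6)/(1.2 − 0.6) = 0.4833/0.6000 = 0.8055
Terminal stock prices: S_u = 60, S_d = 30
Terminal payoffs (K − S): max(-22, 0) = 0, max(8, 0) = 8
Node 0 (S = 50): V_0 = e^(−0.08)·[0.8055·0.0000 + 0.1945·8.0000] = 1.4365

$1.44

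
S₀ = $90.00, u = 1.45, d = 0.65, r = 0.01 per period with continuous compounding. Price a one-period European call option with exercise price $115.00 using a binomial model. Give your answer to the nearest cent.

Risk-neutral probability p = (e^0.01 − 0.65)/(1.45 − 0.65) = 0.3601/0.8000 = 0.4501
Terminal stock prices: S_u = 130.5, S_d = 58.5
Terminal payoffs (S − K): max(15.5, 0) = 15.5, max(-56.5, 0) = 0
Node 0 (S = 90): V_0 = e^(−0.01)·[0.4501·15.5000 + 0.5499·0.0000] = 6.9066

$6.91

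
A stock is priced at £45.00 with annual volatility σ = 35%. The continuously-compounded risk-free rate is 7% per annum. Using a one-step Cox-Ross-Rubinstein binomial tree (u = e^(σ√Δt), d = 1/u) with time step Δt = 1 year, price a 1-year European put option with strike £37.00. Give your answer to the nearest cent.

CRR parameters: u = e^(σ√Δt) = e^(0.35·√1) = 1.4191, d = 1/u = 0.7047
Per-period rate: rΔt = 0.07·1 = 0.07, so R = e^0.07 = 1.0725
Risk-neutral probability p = (e^0.07 − 0.7047)/(1.4191 − 0.7047) = 0.3678/0.7144 = 0.5149
Terminal stock prices: S_u = 63.86, S_d = 31.71
Terminal payoffs (K − S): max(-26.86, 0) = 0, max(5.289, 0) = 5.289
Node 0 (S = 45): V_0 = e^(−0.07)·[0.5149·0.0000 + 0.4851·5.2890] = 2.3923

£2.39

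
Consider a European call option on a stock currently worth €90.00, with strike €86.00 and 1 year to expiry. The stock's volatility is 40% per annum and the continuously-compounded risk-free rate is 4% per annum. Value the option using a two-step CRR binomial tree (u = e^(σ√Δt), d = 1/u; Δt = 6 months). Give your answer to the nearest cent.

€16.97

CRR parameters: u = e^(σ√Δt) = e^(0.4·√0.5) = 1.3269, d = 1/u = 0.7536
Per-period rate: rΔt = 0.04·0.5 = 0.02, so R = e^0.02 = 1.0202
Risk-neutral probability p = (e^0.02 − 0.7536)/(1.3269 − 0.7536) = 0.2666/0.5733 = 0.4650
Terminal stock prices: S_uu = 158.5, S_ud = 90, S_dd = 51.12
Terminal payoffs (S − K): max(72.46, 0) = 72.46, max(4, 0) = 4, max(-34.88, 0) = 0
Node u (S = 119.4): V_u = e^(−0.02)·[0.4650·72.4589 + 0.5350·4.0000] = 35.1236
Node d (S = 67.83): V_d = e^(−0.02)·[0.4650·4.0000 + 0.5350·0.0000] = 1.8232
Node 0 (S = 90): V_0 = e^(−0.02)·[0.4650·35.1236 + 0.5350·1.8232] = 16.9650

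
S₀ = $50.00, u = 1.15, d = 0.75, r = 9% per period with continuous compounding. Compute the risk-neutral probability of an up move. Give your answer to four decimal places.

p = 0.8604

Risk-neutral probability p = (e^0.09 − 0.75)/(1.15 − 0.75) = 0.3442/0.4000 = 0.8604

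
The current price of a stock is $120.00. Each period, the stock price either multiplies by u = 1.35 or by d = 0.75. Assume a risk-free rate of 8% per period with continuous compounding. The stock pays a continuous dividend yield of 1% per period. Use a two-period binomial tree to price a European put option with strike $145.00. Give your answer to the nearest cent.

Per-period risk-free factor R = e^0.08 = 1.0833; dividend-adjusted growth = e^(0.08−0.01) = 1.0725.
Risk-neutral probability p = (1.0725 − 0.75)/(1.35 − 0.75) = 0.3225/0.6000 = 0.5375
Terminal stock prices: S_uu = 218.7, S_ud = 121.5, S_dd = 67.5
Terminal payoffs (K − S): max(-73.7, 0) = 0, max(23.5, 0) = 23.5, max(77.5, 0) = 77.5
Node u (S = 162): V_u = e^(−0.08)·[0.5375·0.0000 + 0.4625·23.5000] = 10.0328
Node d (S = 90): V_d = e^(−0.08)·[0.5375·23.5000 + 0.4625·77.5000] = 44.7474
Node 0 (S = 120): V_0 = e^(−0.08)·[0.5375·10.0328 + 0.4625·44.7474] = 24.0821

$24.08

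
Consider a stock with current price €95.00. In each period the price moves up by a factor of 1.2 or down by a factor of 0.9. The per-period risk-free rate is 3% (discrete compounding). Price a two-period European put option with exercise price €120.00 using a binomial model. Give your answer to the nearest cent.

€21.09

Risk-neutral probability p = (1 + 0.03 − 0.9)/(1.2 − 0.9) = 0.1300/0.3000 = 0.4333
Terminal stock prices: S_uu = 136.8, S_ud = 102.6, S_dd = 76.95
Terminal payoffs (K − S): max(-16.8, 0) = 0, max(17.4, 0) = 17.4, max(43.05, 0) = 43.05
Node u (S = 114): V_u = 1/1.03·[0.4333·0.0000 + 0.5667·17.4000] = 9.5728
Node d (S = 85.5): V_d = 1/1.03·[0.4333·17.4000 + 0.5667·43.0500] = 31.0049
Node 0 (S = 95): V_0 = 1/1.03·[0.4333·9.5728 + 0.5667·31.0049] = 21.0851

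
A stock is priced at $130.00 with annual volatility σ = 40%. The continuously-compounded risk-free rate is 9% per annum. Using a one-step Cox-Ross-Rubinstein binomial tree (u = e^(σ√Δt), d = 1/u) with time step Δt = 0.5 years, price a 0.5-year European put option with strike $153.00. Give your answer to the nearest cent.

CRR parameters: u = e^(σ√Δt) = e^(0.4·√0.5) = 1.3269, d = 1/u = 0.7536
Per-period rate: rΔt = 0.09·0.5 = 0.045, so R = e^0.045 = 1.0460
Risk-neutral probability p = (e^0.045 − 0.7536)/(1.3269 − 0.7536) = 0.2924/0.5733 = 0.5100
Terminal stock prices: S_u = 172.5, S_d = 97.97
Terminal payoffs (K − S): max(-19.5, 0) = 0, max(55.03, 0) = 55.03
Node 0 (S = 130): V_0 = e^(−0.045)·[0.5100·0.0000 + 0.4900·55.0270] = 25.7742

$25.77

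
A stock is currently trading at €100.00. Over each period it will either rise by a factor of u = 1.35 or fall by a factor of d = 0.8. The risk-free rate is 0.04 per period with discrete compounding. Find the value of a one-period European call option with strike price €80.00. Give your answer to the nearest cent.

Risk-neutral probability p = (1 + 0.04 − 0.8)/(1.35 − 0.8) = 0.2400/0.5500 = 0.4364
Terminal stock prices: S_u = 135, S_d = 80
Terminal payoffs (S − K): max(55, 0) = 55, max(0, 0) = 0
Node 0 (S = 100): V_0 = 1/1.04·[0.4364·55.0000 + 0.5636·0.0000] = 23.0769

€23.08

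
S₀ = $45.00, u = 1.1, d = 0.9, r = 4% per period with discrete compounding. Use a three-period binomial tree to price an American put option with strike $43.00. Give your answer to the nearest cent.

$0.88

Risk-neutral probability p = (1 + 0.04 − 0.9)/(1.1 − 0.9) = 0.1400/0.2000 = 0.7000
Terminal stock prices: S_uuu = 59.9, S_uud = 49.01, S_udd = 40.1, S_ddd = 32.81
Terminal payoffs (K − S): max(-16.9, 0) = 0, max(-6.005, 0) = 0, max(2.905, 0) = 2.905, max(10.19, 0) = 10.19
Node uu (S = 54.45): continuation = 1/1.04·[0.7000·0.0000 + 0.3000·0.0000] = 0.0000; exercise value = 0.0000 ≤ continuation, so V_uu = 0.0000
Node ud (S = 44.55): continuation = 1/1.04·[0.7000·0.0000 + 0.3000·2.9050] = 0.8380; exercise value = 0.0000 ≤ continuation, so V_ud = 0.8380
Node dd (S = 36.45): continuation = 1/1.04·[0.7000·2.9050 + 0.3000·10.1950] = 4.8962; exercise value = 6.5500 > continuation, so V_dd = 6.5500 (exercise)
Node u (S = 49.5): continuation = 1/1.04·[0.7000·0.0000 + 0.3000·0.8380] = 0.2417; exercise value = 0.0000 ≤ continuation, so V_u = 0.2417
Node d (S = 40.5): continuation = 1/1.04·[0.7000·0.8380 + 0.3000·6.5500] = 2.4534; exercise value = 2.5000 > continuation, so V_d = 2.5000 (exercise)
Node 0 (S = 45): continuation = 1/1.04·[0.7000·0.2417 + 0.3000·2.5000] = 0.8839; exercise value = 0.0000 ≤ continuation, so V_0 = 0.8839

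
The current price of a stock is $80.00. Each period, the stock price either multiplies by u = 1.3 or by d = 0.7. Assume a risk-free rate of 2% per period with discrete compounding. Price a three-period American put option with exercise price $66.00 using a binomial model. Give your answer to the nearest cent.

$8.90

Risk-neutral probability p = (1 + 0.02 − 0.7)/(1.3 − 0.7) = 0.3200/0.6000 = 0.5333
Terminal stock prices: S_uuu = 175.8, S_uud = 94.64, S_udd = 50.96, S_ddd = 27.44
Terminal payoffs (K − S): max(-109.8, 0) = 0, max(-28.64, 0) = 0, max(15.04, 0) = 15.04, max(38.56, 0) = 38.56
Node uu (S = 135.2): continuation = 1/1.02·[0.5333·0.0000 + 0.4667·0.0000] = 0.0000; exercise value = 0.0000 ≤ continuation, so V_uu = 0.0000
Node ud (S = 72.8): continuation = 1/1.02·[0.5333·0.0000 + 0.4667·15.0400] = 6.8810; exercise value = 0.0000 ≤ continuation, so V_ud = 6.8810
Node dd (S = 39.2): continuation = 1/1.02·[0.5333·15.0400 + 0.4667·38.5600] = 25.5059; exercise value = 26.8000 > continuation, so V_dd = 26.8000 (exercise)
Node u (S = 104): continuation = 1/1.02·[0.5333·0.0000 + 0.4667·6.8810] = 3.1482; exercise value = 0.0000 ≤ continuation, so V_u = 3.1482
Node d (S = 56): continuation = 1/1.02·[0.5333·6.8810 + 0.4667·26.8000] = 15.8594; exercise value = 10.0000 ≤ continuation, so V_d = 15.8594
Node 0 (S = 80): continuation = 1/1.02·[0.5333·3.1482 + 0.4667·15.8594] = 8.9020; exercise value = 0.0000 ≤ continuation, so V_0 = 8.9020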